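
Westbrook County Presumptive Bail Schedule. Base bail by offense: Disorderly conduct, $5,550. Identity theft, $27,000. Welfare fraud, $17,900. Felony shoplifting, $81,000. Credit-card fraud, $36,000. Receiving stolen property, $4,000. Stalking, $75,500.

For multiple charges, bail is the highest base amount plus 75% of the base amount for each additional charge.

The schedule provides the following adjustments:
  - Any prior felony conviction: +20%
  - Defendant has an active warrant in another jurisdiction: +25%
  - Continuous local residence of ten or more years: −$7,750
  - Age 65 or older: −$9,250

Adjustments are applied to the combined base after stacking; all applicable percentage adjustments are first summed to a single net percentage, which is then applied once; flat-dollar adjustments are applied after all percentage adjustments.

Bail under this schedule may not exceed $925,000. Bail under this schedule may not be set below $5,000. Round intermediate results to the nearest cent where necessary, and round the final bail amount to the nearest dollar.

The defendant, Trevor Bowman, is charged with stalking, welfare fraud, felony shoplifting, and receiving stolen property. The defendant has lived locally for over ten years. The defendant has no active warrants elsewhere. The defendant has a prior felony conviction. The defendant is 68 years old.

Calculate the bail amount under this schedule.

$167,860

Base amounts from the schedule: stalking $75,500; welfare fraud $17,900; felony shoplifting $81,000; receiving stolen property $4,000.
Stacking rule: highest base plus 75% of each additional charge. Highest is felony shoplifting at $81,000. Additional: $75,500 × 75% = $56,625; $17,900 × 75% = $13,425; $4,000 × 75% = $3,000. Combined base = $81,000 + $73,050 = $154,050.
Any prior felony conviction (+20%): $154,050 × 1.2 = $184,860.
Continuous local residence of ten or more years (−$7,750 flat): $184,860 − $7,750 = $177,110.
Age 65 or older (−$9,250 flat): $177,110 − $9,250 = $167,860.
$167,860 is within the $925,000 maximum.
$167,860 is at or above the $5,000 minimum.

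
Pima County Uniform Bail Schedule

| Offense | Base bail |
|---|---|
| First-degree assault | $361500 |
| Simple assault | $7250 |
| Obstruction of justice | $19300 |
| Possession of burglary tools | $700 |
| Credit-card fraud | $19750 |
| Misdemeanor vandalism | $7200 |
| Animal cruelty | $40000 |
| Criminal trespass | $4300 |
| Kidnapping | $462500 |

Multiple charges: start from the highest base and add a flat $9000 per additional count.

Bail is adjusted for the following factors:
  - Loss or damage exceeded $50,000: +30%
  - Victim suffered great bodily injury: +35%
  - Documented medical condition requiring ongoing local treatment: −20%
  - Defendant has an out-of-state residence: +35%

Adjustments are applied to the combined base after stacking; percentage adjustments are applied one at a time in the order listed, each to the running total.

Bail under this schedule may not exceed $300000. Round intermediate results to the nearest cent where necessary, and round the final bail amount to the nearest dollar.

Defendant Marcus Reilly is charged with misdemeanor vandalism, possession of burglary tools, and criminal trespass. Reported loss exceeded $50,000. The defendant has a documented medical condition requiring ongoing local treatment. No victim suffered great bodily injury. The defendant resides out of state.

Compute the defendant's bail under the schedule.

Base amounts from the schedule: misdemeanor vandalism $7200; possession of burglary tools $700; criminal trespass $4300.
Stacking rule: highest base plus $9000 per additional charge. Highest is misdemeanor vandalism at $7200; 2 additional charges → +$18000. Combined base = $25200.
Loss or damage exceeded $50,000 (+30%): $25200 × 1.3 = $32760.
Documented medical condition requiring ongoing local treatment (−20%): $32760 × 0.8 = $26208.
Defendant has an out-of-state residence (+35%): $26208 × 1.35 = $35380.80.
$35380.80 is within the $300000 maximum.
Rounded to the nearest dollar: $35381.

$35381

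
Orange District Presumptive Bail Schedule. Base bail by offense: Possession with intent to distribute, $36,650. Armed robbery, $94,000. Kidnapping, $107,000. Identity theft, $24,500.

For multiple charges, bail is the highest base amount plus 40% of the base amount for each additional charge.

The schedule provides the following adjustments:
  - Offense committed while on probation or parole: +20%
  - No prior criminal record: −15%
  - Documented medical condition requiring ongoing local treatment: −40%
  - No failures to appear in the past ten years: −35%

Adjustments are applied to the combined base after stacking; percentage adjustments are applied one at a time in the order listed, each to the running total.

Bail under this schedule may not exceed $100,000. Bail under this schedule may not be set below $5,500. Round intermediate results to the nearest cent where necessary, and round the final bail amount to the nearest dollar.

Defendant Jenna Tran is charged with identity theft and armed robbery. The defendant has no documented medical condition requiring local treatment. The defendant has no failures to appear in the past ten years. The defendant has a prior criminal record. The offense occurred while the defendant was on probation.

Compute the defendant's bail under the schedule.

Base amounts from the schedule: identity theft $24,500; armed robbery $94,000.
Stacking rule: highest base plus 40% of each additional charge. Highest is armed robbery at $94,000. Additional: $24,500 × 40% = $9,800. Combined base = $94,000 + $9,800 = $103,800.
Offense committed while on probation or parole (+20%): $103,800 × 1.2 = $124,560.
No failures to appear in the past ten years (−35%): $124,560 × 0.65 = $80,964.
$80,964 is within the $100,000 maximum.
$80,964 is at or above the $5,500 minimum.

$80,964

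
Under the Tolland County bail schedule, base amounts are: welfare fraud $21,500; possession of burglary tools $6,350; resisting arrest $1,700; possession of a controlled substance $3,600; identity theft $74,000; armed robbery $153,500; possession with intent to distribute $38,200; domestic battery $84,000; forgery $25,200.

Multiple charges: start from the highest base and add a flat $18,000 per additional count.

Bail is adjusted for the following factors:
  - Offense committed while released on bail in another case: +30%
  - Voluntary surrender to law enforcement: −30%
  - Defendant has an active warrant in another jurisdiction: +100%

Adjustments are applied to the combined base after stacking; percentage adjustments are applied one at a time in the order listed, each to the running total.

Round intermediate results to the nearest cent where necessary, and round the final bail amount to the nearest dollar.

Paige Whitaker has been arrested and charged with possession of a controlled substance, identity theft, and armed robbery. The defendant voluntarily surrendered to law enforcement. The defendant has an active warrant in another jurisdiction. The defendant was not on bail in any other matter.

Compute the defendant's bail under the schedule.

$265,300

Base amounts from the schedule: possession of a controlled substance $3,600; identity theft $74,000; armed robbery $153,500.
Stacking rule: highest base plus $18,000 per additional charge. Highest is armed robbery at $153,500; 2 additional charges → +$36,000. Combined base = $189,500.
Voluntary surrender to law enforcement (−30%): $189,500 × 0.7 = $132,650.
Defendant has an active warrant in another jurisdiction (+100%): $132,650 × 2 = $265,300.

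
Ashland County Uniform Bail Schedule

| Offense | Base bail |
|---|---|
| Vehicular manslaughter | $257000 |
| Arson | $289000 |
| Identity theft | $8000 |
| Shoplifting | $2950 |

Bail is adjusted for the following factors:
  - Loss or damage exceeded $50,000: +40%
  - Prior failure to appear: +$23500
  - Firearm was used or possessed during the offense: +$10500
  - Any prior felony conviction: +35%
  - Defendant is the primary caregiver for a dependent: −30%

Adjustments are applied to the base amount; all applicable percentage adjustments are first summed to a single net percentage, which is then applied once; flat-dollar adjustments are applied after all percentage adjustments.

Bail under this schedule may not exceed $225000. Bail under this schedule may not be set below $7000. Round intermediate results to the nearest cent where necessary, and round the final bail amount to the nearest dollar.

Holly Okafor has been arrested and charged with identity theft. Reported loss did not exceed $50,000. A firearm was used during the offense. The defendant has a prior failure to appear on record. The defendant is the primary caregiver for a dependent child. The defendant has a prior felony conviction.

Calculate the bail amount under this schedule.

$42400

Base amounts from the schedule: identity theft $8000.
Single charge. Combined base = $8000.
Net percentage adjustment: +35% −30% = +5%. $8000 × 1.05 = $8400.
Prior failure to appear (+$23500 flat): $8400 + $23500 = $31900.
Firearm was used or possessed during the offense (+$10500 flat): $31900 + $10500 = $42400.
$42400 is within the $225000 maximum.
$42400 is at or above the $7000 minimum.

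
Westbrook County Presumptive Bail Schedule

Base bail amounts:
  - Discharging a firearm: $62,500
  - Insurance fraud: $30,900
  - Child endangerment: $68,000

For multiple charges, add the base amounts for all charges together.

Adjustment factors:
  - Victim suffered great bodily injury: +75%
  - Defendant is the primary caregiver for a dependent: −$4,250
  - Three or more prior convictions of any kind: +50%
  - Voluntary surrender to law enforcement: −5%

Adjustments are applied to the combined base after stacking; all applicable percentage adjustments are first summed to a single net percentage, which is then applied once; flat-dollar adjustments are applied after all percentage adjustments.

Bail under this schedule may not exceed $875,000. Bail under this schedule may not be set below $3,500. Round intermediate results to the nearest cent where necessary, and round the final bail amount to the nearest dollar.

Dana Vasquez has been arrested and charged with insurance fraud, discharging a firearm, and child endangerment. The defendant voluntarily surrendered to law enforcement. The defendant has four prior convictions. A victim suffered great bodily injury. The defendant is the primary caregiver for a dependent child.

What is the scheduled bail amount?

Base amounts from the schedule: insurance fraud $30,900; discharging a firearm $62,500; child endangerment $68,000.
Stacking rule: sum of all bases. $30,900 + $62,500 + $68,000 = $161,400.
Net percentage adjustment: +75% +50% −5% = +120%. $161,400 × 2.2 = $355,080.
Defendant is the primary caregiver for a dependent (−$4,250 flat): $355,080 − $4,250 = $350,830.
$350,830 is within the $875,000 maximum.
$350,830 is at or above the $3,500 minimum.

$350,830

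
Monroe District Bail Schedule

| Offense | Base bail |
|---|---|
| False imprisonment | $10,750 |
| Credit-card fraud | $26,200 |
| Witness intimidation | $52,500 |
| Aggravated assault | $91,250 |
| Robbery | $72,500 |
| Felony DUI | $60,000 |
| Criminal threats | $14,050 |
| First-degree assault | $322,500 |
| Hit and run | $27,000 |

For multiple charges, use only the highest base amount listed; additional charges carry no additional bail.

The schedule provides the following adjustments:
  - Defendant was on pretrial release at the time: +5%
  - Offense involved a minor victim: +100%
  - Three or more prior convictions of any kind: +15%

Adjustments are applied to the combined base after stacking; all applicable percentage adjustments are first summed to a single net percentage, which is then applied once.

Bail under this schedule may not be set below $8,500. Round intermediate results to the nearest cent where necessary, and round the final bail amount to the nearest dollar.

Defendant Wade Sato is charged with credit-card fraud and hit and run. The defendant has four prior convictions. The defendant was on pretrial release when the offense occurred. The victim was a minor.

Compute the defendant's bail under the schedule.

$59,400

Base amounts from the schedule: credit-card fraud $26,200; hit and run $27,000.
Stacking rule: use the highest base only. Highest is hit and run at $27,000. Combined base = $27,000.
Net percentage adjustment: +5% +100% +15% = +120%. $27,000 × 2.2 = $59,400.
$59,400 is at or above the $8,500 minimum.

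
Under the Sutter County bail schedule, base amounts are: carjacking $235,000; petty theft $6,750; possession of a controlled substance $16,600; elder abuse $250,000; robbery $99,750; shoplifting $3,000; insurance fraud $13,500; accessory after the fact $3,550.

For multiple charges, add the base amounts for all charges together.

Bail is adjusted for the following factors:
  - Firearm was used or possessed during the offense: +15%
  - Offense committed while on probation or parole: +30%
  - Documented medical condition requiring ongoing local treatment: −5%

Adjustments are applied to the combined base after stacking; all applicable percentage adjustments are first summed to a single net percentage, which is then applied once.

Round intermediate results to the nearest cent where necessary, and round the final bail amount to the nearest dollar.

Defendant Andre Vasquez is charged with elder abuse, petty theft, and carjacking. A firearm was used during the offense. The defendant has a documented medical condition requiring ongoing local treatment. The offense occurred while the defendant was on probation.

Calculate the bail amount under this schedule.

$688,450

Base amounts from the schedule: elder abuse $250,000; petty theft $6,750; carjacking $235,000.
Stacking rule: sum of all bases. $250,000 + $6,750 + $235,000 = $491,750.
Net percentage adjustment: +15% +30% −5% = +40%. $491,750 × 1.4 = $688,450.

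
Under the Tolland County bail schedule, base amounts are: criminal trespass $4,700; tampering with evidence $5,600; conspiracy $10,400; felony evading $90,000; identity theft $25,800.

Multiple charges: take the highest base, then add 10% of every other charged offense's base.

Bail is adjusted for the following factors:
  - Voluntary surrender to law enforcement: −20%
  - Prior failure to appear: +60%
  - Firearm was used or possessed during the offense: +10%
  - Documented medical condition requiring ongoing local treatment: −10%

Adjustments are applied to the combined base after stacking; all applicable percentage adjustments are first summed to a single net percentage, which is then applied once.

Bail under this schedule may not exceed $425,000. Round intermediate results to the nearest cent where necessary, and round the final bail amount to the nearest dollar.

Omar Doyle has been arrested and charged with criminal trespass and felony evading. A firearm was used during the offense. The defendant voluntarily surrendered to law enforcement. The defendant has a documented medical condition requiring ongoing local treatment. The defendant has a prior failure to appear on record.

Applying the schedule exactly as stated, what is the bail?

Base amounts from the schedule: criminal trespass $4,700; felony evading $90,000.
Stacking rule: highest base plus 10% of each additional charge. Highest is felony evading at $90,000. Additional: $4,700 × 10% = $470. Combined base = $90,000 + $470 = $90,470.
Net percentage adjustment: −20% +60% +10% −10% = +40%. $90,470 × 1.4 = $126,658.
$126,658 is within the $425,000 maximum.

$126,658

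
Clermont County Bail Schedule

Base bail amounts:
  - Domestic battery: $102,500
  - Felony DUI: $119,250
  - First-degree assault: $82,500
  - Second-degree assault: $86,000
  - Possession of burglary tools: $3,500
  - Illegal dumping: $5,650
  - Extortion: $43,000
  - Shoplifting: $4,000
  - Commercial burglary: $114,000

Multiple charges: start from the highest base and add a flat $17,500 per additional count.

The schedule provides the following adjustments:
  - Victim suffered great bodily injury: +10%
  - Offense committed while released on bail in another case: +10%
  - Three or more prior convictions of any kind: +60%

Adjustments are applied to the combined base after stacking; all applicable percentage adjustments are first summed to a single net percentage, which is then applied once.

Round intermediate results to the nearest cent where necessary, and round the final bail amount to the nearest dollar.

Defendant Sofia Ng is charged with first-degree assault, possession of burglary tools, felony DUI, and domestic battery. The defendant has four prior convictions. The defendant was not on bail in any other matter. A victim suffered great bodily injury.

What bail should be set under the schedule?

Base amounts from the schedule: first-degree assault $82,500; possession of burglary tools $3,500; felony DUI $119,250; domestic battery $102,500.
Stacking rule: highest base plus $17,500 per additional charge. Highest is felony DUI at $119,250; 3 additional charges → +$52,500. Combined base = $171,750.
Net percentage adjustment: +10% +60% = +70%. $171,750 × 1.7 = $291,975.

$291,975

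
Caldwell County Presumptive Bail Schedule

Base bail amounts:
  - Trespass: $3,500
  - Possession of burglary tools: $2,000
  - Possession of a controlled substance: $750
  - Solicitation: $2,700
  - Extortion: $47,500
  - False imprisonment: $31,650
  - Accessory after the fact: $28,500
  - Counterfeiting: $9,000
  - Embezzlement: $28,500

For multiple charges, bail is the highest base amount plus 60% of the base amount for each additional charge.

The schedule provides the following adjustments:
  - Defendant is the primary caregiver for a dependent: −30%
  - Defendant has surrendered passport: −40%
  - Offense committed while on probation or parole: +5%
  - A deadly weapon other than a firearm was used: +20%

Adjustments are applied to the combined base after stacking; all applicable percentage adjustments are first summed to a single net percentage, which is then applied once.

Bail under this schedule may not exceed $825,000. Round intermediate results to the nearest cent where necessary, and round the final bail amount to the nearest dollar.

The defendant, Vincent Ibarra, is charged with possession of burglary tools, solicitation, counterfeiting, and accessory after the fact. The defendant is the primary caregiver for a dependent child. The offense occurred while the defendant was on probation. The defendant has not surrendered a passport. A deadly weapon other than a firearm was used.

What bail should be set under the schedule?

Base amounts from the schedule: possession of burglary tools $2,000; solicitation $2,700; counterfeiting $9,000; accessory after the fact $28,500.
Stacking rule: highest base plus 60% of each additional charge. Highest is accessory after the fact at $28,500. Additional: $2,000 × 60% = $1,200; $2,700 × 60% = $1,620; $9,000 × 60% = $5,400. Combined base = $28,500 + $8,220 = $36,720.
Net percentage adjustment: −30% +5% +20% = −5%. $36,720 × 0.95 = $34,884.
$34,884 is within the $825,000 maximum.

$34,884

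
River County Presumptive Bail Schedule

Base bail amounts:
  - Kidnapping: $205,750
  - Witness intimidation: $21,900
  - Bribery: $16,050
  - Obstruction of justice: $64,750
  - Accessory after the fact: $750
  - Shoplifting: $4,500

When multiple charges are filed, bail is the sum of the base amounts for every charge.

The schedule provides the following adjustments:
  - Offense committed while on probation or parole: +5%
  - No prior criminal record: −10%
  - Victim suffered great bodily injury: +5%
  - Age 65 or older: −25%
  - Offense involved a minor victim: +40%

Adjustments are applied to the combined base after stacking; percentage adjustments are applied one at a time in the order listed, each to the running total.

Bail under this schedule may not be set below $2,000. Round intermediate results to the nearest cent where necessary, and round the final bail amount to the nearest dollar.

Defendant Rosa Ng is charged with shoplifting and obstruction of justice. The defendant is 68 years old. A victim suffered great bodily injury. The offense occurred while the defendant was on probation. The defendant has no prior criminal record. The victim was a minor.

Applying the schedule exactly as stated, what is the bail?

$72,149

Base amounts from the schedule: shoplifting $4,500; obstruction of justice $64,750.
Stacking rule: sum of all bases. $4,500 + $64,750 = $69,250.
Offense committed while on probation or parole (+5%): $69,250 × 1.05 = $72,712.50.
No prior criminal record (−10%): $72,712.50 × 0.9 = $65,441.25.
Victim suffered great bodily injury (+5%): $65,441.25 × 1.05 = $68,713.31.
Age 65 or older (−25%): $68,713.31 × 0.75 = $51,534.98.
Offense involved a minor victim (+40%): $51,534.98 × 1.4 = $72,148.97.
$72,148.97 is at or above the $2,000 minimum.
Rounded to the nearest dollar: $72,149.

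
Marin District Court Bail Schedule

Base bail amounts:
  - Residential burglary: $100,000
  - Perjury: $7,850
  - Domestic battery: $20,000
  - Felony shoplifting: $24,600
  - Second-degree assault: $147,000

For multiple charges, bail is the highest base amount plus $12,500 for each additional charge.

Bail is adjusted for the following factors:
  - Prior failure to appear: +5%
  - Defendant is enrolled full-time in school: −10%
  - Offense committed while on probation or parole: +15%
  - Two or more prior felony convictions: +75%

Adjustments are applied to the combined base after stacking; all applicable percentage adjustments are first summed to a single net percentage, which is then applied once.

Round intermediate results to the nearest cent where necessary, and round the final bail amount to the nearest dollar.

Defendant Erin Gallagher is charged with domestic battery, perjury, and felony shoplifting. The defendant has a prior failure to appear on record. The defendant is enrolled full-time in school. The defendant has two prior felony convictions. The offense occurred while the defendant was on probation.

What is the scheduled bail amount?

Base amounts from the schedule: domestic battery $20,000; perjury $7,850; felony shoplifting $24,600.
Stacking rule: highest base plus $12,500 per additional charge. Highest is felony shoplifting at $24,600; 2 additional charges → +$25,000. Combined base = $49,600.
Net percentage adjustment: +5% −10% +15% +75% = +85%. $49,600 × 1.85 = $91,760.

$91,760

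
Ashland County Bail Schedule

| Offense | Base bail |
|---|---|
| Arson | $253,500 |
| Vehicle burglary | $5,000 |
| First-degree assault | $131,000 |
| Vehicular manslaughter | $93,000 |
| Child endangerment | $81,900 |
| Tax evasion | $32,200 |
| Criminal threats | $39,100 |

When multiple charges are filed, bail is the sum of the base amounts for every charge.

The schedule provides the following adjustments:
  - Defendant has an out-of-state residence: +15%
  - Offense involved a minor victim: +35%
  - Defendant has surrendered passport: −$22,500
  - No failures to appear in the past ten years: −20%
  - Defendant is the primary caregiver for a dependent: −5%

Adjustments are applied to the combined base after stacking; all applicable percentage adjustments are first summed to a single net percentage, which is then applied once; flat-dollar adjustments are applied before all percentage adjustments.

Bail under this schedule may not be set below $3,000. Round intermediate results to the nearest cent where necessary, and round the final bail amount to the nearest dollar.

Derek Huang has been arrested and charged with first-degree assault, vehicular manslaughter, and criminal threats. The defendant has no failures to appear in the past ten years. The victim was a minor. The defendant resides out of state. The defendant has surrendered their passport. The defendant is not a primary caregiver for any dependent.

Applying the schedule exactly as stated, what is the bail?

$312,780

Base amounts from the schedule: first-degree assault $131,000; vehicular manslaughter $93,000; criminal threats $39,100.
Stacking rule: sum of all bases. $131,000 + $93,000 + $39,100 = $263,100.
Defendant has surrendered passport (−$22,500 flat): $263,100 − $22,500 = $240,600.
Net percentage adjustment: +15% +35% −20% = +30%. $240,600 × 1.3 = $312,780.
$312,780 is at or above the $3,000 minimum.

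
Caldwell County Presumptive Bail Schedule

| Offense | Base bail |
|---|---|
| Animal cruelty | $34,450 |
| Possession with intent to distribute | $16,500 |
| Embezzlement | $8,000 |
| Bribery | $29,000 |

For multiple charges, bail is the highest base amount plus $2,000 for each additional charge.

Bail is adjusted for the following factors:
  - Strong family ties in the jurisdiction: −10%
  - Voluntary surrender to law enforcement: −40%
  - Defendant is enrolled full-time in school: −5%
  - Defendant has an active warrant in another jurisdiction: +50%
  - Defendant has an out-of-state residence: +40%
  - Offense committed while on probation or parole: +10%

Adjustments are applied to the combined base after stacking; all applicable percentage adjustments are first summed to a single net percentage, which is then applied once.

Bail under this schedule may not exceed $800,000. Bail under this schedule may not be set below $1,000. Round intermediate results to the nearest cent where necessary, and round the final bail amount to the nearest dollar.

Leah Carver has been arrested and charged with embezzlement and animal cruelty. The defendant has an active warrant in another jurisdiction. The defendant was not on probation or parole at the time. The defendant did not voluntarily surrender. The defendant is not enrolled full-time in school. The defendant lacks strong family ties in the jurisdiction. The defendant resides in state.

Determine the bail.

Base amounts from the schedule: embezzlement $8,000; animal cruelty $34,450.
Stacking rule: highest base plus $2,000 per additional charge. Highest is animal cruelty at $34,450; 1 additional charge → +$2,000. Combined base = $36,450.
Defendant has an active warrant in another jurisdiction (+50%): $36,450 × 1.5 = $54,675.
$54,675 is within the $800,000 maximum.
$54,675 is at or above the $1,000 minimum.

$54,675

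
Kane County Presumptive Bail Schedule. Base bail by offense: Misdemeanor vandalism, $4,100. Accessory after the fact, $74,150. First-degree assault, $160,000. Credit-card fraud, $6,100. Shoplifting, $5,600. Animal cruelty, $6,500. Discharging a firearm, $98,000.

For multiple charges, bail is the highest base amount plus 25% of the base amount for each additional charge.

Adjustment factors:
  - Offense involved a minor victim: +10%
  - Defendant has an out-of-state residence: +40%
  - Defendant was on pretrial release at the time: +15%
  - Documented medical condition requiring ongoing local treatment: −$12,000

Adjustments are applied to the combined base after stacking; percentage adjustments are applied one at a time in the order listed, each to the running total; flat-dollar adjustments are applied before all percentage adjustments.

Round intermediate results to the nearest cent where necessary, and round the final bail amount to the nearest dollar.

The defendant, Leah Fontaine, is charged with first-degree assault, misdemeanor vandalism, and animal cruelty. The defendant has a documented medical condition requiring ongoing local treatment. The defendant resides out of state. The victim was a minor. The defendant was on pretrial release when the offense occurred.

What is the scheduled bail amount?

$266,801

Base amounts from the schedule: first-degree assault $160,000; misdemeanor vandalism $4,100; animal cruelty $6,500.
Stacking rule: highest base plus 25% of each additional charge. Highest is first-degree assault at $160,000. Additional: $4,100 × 25% = $1,025; $6,500 × 25% = $1,625. Combined base = $160,000 + $2,650 = $162,650.
Documented medical condition requiring ongoing local treatment (−$12,000 flat): $162,650 − $12,000 = $150,650.
Offense involved a minor victim (+10%): $150,650 × 1.1 = $165,715.
Defendant has an out-of-state residence (+40%): $165,715 × 1.4 = $232,001.
Defendant was on pretrial release at the time (+15%): $232,001 × 1.15 = $266,801.15.
Rounded to the nearest dollar: $266,801.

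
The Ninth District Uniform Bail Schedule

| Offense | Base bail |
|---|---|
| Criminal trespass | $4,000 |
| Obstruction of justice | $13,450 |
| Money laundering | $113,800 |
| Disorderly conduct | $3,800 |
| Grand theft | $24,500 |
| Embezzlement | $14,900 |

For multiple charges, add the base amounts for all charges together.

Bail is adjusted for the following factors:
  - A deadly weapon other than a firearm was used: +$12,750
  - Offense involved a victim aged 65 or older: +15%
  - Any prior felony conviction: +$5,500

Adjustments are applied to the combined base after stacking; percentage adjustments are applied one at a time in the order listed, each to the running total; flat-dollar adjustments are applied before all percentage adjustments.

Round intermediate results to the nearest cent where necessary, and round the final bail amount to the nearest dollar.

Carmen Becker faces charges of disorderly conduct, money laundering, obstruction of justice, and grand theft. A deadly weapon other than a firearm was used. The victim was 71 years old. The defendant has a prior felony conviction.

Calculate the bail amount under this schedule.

Base amounts from the schedule: disorderly conduct $3,800; money laundering $113,800; obstruction of justice $13,450; grand theft $24,500.
Stacking rule: sum of all bases. $3,800 + $113,800 + $13,450 + $24,500 = $155,550.
A deadly weapon other than a firearm was used (+$12,750 flat): $155,550 + $12,750 = $168,300.
Any prior felony conviction (+$5,500 flat): $168,300 + $5,500 = $173,800.
Offense involved a victim aged 65 or older (+15%): $173,800 × 1.15 = $199,870.

$199,870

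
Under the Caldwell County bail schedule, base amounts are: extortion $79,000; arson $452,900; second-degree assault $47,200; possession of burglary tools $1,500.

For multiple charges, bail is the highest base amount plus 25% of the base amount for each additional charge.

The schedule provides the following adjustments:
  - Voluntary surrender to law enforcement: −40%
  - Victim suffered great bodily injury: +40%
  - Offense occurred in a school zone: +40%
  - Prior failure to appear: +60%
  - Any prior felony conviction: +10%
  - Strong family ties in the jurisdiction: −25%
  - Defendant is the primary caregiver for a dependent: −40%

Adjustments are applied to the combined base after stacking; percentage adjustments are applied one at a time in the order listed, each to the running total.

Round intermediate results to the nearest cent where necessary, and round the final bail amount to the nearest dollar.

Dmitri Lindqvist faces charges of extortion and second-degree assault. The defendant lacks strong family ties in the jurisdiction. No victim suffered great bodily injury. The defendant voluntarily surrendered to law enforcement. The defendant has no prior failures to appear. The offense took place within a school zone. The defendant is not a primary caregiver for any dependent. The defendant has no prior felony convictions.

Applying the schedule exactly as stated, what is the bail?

Base amounts from the schedule: extortion $79,000; second-degree assault $47,200.
Stacking rule: highest base plus 25% of each additional charge. Highest is extortion at $79,000. Additional: $47,200 × 25% = $11,800. Combined base = $79,000 + $11,800 = $90,800.
Voluntary surrender to law enforcement (−40%): $90,800 × 0.6 = $54,480.
Offense occurred in a school zone (+40%): $54,480 × 1.4 = $76,272.

$76,272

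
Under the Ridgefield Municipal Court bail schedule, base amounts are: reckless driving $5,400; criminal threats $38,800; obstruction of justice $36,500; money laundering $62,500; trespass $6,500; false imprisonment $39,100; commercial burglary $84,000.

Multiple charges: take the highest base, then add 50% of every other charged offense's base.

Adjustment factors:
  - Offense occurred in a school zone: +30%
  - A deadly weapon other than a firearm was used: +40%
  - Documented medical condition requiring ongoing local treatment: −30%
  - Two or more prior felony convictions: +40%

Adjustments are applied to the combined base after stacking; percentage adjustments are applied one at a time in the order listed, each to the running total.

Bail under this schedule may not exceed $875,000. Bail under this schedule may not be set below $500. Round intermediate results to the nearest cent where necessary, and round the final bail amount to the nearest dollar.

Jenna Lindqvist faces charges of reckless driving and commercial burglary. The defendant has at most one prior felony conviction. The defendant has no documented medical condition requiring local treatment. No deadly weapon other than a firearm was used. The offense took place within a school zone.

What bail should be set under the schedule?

$112,710

Base amounts from the schedule: reckless driving $5,400; commercial burglary $84,000.
Stacking rule: highest base plus 50% of each additional charge. Highest is commercial burglary at $84,000. Additional: $5,400 × 50% = $2,700. Combined base = $84,000 + $2,700 = $86,700.
Offense occurred in a school zone (+30%): $86,700 × 1.3 = $112,710.
$112,710 is within the $875,000 maximum.
$112,710 is at or above the $500 minimum.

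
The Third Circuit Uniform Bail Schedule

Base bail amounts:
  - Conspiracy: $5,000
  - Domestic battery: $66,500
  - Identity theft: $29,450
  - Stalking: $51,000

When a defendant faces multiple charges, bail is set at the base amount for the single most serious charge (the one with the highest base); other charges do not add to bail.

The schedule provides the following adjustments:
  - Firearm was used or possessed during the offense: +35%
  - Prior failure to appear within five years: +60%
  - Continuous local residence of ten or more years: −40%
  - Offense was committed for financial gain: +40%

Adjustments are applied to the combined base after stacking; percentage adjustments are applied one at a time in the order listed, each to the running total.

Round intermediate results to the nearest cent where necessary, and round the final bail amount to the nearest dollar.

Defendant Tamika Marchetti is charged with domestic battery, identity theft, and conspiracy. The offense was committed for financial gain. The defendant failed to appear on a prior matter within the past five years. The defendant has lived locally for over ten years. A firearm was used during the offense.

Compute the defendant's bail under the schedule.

$120,658

Base amounts from the schedule: domestic battery $66,500; identity theft $29,450; conspiracy $5,000.
Stacking rule: use the highest base only. Highest is domestic battery at $66,500. Combined base = $66,500.
Firearm was used or possessed during the offense (+35%): $66,500 × 1.35 = $89,775.
Prior failure to appear within five years (+60%): $89,775 × 1.6 = $143,640.
Continuous local residence of ten or more years (−40%): $143,640 × 0.6 = $86,184.
Offense was committed for financial gain (+40%): $86,184 × 1.4 = $120,657.60.
Rounded to the nearest dollar: $120,658.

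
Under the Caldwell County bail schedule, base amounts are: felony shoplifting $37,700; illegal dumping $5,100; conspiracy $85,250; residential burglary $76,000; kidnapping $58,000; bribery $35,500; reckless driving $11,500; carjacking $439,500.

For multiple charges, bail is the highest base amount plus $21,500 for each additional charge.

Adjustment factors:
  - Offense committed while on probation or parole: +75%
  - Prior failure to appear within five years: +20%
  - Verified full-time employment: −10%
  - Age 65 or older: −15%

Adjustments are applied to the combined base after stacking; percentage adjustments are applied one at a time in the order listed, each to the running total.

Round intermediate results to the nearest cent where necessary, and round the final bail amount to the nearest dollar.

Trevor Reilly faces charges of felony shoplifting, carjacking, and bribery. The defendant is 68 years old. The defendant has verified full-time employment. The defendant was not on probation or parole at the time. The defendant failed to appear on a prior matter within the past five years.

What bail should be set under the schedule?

Base amounts from the schedule: felony shoplifting $37,700; carjacking $439,500; bribery $35,500.
Stacking rule: highest base plus $21,500 per additional charge. Highest is carjacking at $439,500; 2 additional charges → +$43,000. Combined base = $482,500.
Prior failure to appear within five years (+20%): $482,500 × 1.2 = $579,000.
Verified full-time employment (−10%): $579,000 × 0.9 = $521,100.
Age 65 or older (−15%): $521,100 × 0.85 = $442,935.

$442,935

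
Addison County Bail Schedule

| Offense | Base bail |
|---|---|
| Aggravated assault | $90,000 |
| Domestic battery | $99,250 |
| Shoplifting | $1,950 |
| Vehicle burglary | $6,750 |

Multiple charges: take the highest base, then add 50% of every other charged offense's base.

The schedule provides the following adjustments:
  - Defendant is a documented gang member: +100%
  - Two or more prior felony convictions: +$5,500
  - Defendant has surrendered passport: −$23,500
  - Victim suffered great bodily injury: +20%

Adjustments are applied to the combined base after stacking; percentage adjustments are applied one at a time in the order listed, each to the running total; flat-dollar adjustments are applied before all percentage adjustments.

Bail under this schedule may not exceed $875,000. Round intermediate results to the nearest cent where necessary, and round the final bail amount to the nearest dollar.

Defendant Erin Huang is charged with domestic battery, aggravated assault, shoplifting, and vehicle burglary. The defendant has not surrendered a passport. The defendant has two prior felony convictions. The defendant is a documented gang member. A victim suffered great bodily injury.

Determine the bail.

Base amounts from the schedule: domestic battery $99,250; aggravated assault $90,000; shoplifting $1,950; vehicle burglary $6,750.
Stacking rule: highest base plus 50% of each additional charge. Highest is domestic battery at $99,250. Additional: $90,000 × 50% = $45,000; $1,950 × 50% = $975; $6,750 × 50% = $3,375. Combined base = $99,250 + $49,350 = $148,600.
Two or more prior felony convictions (+$5,500 flat): $148,600 + $5,500 = $154,100.
Defendant is a documented gang member (+100%): $154,100 × 2 = $308,200.
Victim suffered great bodily injury (+20%): $308,200 × 1.2 = $369,840.
$369,840 is within the $875,000 maximum.

$369,840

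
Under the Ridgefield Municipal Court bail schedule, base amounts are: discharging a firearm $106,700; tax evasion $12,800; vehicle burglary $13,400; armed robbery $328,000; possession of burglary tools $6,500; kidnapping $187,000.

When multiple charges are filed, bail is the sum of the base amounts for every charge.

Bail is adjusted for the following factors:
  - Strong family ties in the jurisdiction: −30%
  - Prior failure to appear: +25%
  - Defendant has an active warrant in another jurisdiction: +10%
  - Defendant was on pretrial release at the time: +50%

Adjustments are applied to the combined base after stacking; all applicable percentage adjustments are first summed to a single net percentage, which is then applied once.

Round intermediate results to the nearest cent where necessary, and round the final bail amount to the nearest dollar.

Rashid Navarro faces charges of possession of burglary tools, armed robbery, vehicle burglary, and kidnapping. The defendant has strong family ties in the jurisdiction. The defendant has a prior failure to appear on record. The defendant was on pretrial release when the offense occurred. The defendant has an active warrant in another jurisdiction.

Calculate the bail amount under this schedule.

$829,095

Base amounts from the schedule: possession of burglary tools $6,500; armed robbery $328,000; vehicle burglary $13,400; kidnapping $187,000.
Stacking rule: sum of all bases. $6,500 + $328,000 + $13,400 + $187,000 = $534,900.
Net percentage adjustment: −30% +25% +10% +50% = +55%. $534,900 × 1.55 = $829,095.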